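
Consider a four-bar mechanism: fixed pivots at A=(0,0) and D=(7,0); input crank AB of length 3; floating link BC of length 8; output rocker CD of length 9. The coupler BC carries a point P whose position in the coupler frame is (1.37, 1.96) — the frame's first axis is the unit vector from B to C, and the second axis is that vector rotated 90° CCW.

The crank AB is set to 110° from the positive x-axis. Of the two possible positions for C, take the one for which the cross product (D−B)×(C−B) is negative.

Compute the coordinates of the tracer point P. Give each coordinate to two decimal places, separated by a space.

1.04 1.61

A=(0,0), D=(7.00,0)
B = A + 3.00·(cos110°, sin110°) = (-1.0261, 2.8191)
|BD| = 8.5068
circle(B,8.00) ∩ circle(D,9.00): a=3.2542, h=7.3082
  candidates: C₊=(4.4661,8.6359) cross=62.169; C₋=(-0.3777,-5.1546) cross=-62.169
  mode - wants cross < 0 → take C=(-0.3777,-5.1546) (cross=-62.169)
ex = (C−B)/|BC| = (0.0810,-0.9967); ey = (0.9967,0.0810)
P = B + 1.37·ex + 1.96·ey = (1.0385,1.6124)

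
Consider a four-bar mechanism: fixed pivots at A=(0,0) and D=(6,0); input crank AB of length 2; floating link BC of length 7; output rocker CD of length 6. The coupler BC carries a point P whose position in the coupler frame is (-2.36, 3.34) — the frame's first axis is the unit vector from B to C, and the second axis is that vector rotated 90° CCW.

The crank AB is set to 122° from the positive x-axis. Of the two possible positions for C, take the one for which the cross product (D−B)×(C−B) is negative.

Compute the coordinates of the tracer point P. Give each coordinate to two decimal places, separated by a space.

A=(0,0), D=(6.00,0)
B = A + 2.00·(cos122°, sin122°) = (-1.0598, 1.6961)
|BD| = 7.2607
circle(B,7.00) ∩ circle(D,6.00): a=4.5256, h=5.3403
  candidates: C₊=(4.5880,5.8315) cross=38.775; C₋=(2.0930,-4.5536) cross=-38.775
  mode - wants cross < 0 → take C=(2.0930,-4.5536) (cross=-38.775)
ex = (C−B)/|BC| = (0.4504,-0.8928); ey = (0.8928,0.4504)
P = B + -2.36·ex + 3.34·ey = (0.8592,5.3075)

0.86 5.31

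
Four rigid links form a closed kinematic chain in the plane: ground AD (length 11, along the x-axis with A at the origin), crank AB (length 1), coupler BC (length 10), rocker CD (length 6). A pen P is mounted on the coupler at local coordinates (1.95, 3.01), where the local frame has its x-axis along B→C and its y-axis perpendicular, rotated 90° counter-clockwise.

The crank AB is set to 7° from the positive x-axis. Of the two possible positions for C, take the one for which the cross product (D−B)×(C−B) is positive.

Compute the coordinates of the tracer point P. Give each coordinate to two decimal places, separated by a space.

A=(0,0), D=(11.00,0)
B = A + 1.00·(cos7°, sin7°) = (0.9925, 0.1219)
|BD| = 10.0082
circle(B,10.00) ∩ circle(D,6.00): a=8.2015, h=5.7215
  candidates: C₊=(9.2631,5.7431) cross=57.262; C₋=(9.1237,-5.6991) cross=-57.262
  mode + wants cross > 0 → take C=(9.2631,5.7431) (cross=57.262)
ex = (C−B)/|BC| = (0.8271,0.5621); ey = (-0.5621,0.8271)
P = B + 1.95·ex + 3.01·ey = (0.9133,3.7074)

0.91 3.71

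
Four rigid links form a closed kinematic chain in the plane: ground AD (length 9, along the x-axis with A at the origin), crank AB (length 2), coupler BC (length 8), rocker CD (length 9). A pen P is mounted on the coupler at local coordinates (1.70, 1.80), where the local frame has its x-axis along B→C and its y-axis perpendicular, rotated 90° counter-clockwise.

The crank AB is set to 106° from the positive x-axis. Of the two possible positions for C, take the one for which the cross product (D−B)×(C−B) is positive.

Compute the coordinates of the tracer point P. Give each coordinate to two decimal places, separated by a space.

A=(0,0), D=(9.00,0)
B = A + 2.00·(cos106°, sin106°) = (-0.5513, 1.9225)
|BD| = 9.7428
circle(B,8.00) ∩ circle(D,9.00): a=3.9990, h=6.9288
  candidates: C₊=(4.7363,7.9260) cross=67.506; C₋=(2.0018,-5.6591) cross=-67.506
  mode + wants cross > 0 → take C=(4.7363,7.9260) (cross=67.506)
ex = (C−B)/|BC| = (0.6609,0.7504); ey = (-0.7504,0.6609)
P = B + 1.70·ex + 1.80·ey = (-0.7784,4.3880)

-0.78 4.39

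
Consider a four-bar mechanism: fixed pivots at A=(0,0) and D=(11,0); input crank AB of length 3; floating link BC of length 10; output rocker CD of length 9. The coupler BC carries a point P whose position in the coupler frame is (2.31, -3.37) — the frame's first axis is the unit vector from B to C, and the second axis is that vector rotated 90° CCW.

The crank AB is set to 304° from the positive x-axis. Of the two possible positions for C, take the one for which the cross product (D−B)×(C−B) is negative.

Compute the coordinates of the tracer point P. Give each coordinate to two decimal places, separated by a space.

1.31 -6.56

A=(0,0), D=(11.00,0)
B = A + 3.00·(cos304°, sin304°) = (1.6776, -2.4871)
|BD| = 9.6485
circle(B,10.00) ∩ circle(D,9.00): a=5.8089, h=8.1399
  candidates: C₊=(5.1919,6.8750) cross=78.537; C₋=(9.3884,-8.8545) cross=-78.537
  mode - wants cross < 0 → take C=(9.3884,-8.8545) (cross=-78.537)
ex = (C−B)/|BC| = (0.7711,-0.6367); ey = (0.6367,0.7711)
P = B + 2.31·ex + -3.37·ey = (1.3130,-6.5565)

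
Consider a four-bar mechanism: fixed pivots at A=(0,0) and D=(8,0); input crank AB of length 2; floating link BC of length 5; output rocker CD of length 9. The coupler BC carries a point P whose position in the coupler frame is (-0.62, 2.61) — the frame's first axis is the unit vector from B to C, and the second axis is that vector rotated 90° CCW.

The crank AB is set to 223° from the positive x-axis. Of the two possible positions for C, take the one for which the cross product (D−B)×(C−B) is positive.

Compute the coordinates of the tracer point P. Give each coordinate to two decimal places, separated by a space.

-4.15 -1.36

A=(0,0), D=(8.00,0)
B = A + 2.00·(cos223°, sin223°) = (-1.4627, -1.3640)
|BD| = 9.5605
circle(B,5.00) ∩ circle(D,9.00): a=1.8515, h=4.6445
  candidates: C₊=(-0.2927,3.4972) cross=44.404; C₋=(1.0325,-5.6969) cross=-44.404
  mode + wants cross > 0 → take C=(-0.2927,3.4972) (cross=44.404)
ex = (C−B)/|BC| = (0.2340,0.9722); ey = (-0.9722,0.2340)
P = B + -0.62·ex + 2.61·ey = (-4.1453,-1.3561)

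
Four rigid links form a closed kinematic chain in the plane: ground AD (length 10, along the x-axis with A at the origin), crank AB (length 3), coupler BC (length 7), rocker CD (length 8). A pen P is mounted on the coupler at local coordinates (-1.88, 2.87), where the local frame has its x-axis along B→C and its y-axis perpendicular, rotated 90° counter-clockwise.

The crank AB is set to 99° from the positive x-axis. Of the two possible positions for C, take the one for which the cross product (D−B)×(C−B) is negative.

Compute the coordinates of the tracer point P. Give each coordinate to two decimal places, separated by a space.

1.24 5.94

A=(0,0), D=(10.00,0)
B = A + 3.00·(cos99°, sin99°) = (-0.4693, 2.9631)
|BD| = 10.8805
circle(B,7.00) ∩ circle(D,8.00): a=4.7510, h=5.1409
  candidates: C₊=(5.5021,6.6158) cross=55.935; C₋=(2.7021,-3.2773) cross=-55.935
  mode - wants cross < 0 → take C=(2.7021,-3.2773) (cross=-55.935)
ex = (C−B)/|BC| = (0.4531,-0.8915); ey = (0.8915,0.4531)
P = B + -1.88·ex + 2.87·ey = (1.2375,5.9393)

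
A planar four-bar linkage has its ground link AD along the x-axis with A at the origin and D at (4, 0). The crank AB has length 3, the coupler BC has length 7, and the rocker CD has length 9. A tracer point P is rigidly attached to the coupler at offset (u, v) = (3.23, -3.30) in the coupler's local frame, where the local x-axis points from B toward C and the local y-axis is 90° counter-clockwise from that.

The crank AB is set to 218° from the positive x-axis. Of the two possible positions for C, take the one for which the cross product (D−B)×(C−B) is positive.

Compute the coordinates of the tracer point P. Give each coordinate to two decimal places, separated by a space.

A=(0,0), D=(4.00,0)
B = A + 3.00·(cos218°, sin218°) = (-2.3640, -1.8470)
|BD| = 6.6266
circle(B,7.00) ∩ circle(D,9.00): a=0.8988, h=6.9421
  candidates: C₊=(-3.4357,5.0705) cross=46.002; C₋=(0.4341,-8.2634) cross=-46.002
  mode + wants cross > 0 → take C=(-3.4357,5.0705) (cross=46.002)
ex = (C−B)/|BC| = (-0.1531,0.9882); ey = (-0.9882,-0.1531)
P = B + 3.23·ex + -3.30·ey = (0.4025,1.8502)

0.40 1.85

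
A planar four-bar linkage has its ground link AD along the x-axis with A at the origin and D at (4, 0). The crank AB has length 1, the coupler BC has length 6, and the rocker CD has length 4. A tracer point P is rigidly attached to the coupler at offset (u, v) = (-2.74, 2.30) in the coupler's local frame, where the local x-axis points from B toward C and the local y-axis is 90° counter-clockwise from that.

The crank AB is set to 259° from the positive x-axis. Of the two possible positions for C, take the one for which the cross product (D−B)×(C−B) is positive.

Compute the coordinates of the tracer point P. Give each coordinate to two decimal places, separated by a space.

-3.65 -1.90

A=(0,0), D=(4.00,0)
B = A + 1.00·(cos259°, sin259°) = (-0.1908, -0.9816)
|BD| = 4.3042
circle(B,6.00) ∩ circle(D,4.00): a=4.4754, h=3.9963
  candidates: C₊=(3.2553,3.9301) cross=17.201; C₋=(5.0781,-3.8520) cross=-17.201
  mode + wants cross > 0 → take C=(3.2553,3.9301) (cross=17.201)
ex = (C−B)/|BC| = (0.5743,0.8186); ey = (-0.8186,0.5743)
P = B + -2.74·ex + 2.30·ey = (-3.6473,-1.9036)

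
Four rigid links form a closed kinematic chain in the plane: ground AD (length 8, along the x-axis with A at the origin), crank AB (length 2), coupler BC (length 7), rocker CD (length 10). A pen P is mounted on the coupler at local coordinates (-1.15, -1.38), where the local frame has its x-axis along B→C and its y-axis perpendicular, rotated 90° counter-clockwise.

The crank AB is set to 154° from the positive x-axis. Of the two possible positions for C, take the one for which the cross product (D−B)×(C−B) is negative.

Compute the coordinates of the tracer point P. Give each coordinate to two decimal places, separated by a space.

-3.42 1.65

A=(0,0), D=(8.00,0)
B = A + 2.00·(cos154°, sin154°) = (-1.7976, 0.8767)
|BD| = 9.8367
circle(B,7.00) ∩ circle(D,10.00): a=2.3260, h=6.6022
  candidates: C₊=(1.1077,7.2454) cross=64.944; C₋=(-0.0693,-5.9065) cross=-64.944
  mode - wants cross < 0 → take C=(-0.0693,-5.9065) (cross=-64.944)
ex = (C−B)/|BC| = (0.2469,-0.9690); ey = (0.9690,0.2469)
P = B + -1.15·ex + -1.38·ey = (-3.4188,1.6504)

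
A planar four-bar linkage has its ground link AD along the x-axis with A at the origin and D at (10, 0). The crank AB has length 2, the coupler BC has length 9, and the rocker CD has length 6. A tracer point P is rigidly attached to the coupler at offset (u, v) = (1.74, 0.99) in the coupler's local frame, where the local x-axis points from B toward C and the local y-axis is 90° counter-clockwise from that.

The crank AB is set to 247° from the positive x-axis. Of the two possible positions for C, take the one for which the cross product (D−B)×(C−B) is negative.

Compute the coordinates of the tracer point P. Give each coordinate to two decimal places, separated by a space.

A=(0,0), D=(10.00,0)
B = A + 2.00·(cos247°, sin247°) = (-0.7815, -1.8410)
|BD| = 10.9375
circle(B,9.00) ∩ circle(D,6.00): a=7.5259, h=4.9357
  candidates: C₊=(5.8063,4.2910) cross=53.984; C₋=(7.4678,-5.4395) cross=-53.984
  mode - wants cross < 0 → take C=(7.4678,-5.4395) (cross=-53.984)
ex = (C−B)/|BC| = (0.9166,-0.3998); ey = (0.3998,0.9166)
P = B + 1.74·ex + 0.99·ey = (1.2092,-1.6293)

1.21 -1.63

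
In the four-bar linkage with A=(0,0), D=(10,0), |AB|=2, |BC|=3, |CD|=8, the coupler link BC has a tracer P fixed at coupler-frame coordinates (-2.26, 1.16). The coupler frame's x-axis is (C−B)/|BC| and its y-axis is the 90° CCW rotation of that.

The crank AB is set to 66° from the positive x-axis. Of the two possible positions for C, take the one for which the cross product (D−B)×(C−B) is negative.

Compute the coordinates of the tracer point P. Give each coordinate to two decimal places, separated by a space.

A=(0,0), D=(10.00,0)
B = A + 2.00·(cos66°, sin66°) = (0.8135, 1.8271)
|BD| = 9.3665
circle(B,3.00) ∩ circle(D,8.00): a=1.7472, h=2.4387
  candidates: C₊=(3.0028,3.8781) cross=22.842; C₋=(2.0514,-0.9056) cross=-22.842
  mode - wants cross < 0 → take C=(2.0514,-0.9056) (cross=-22.842)
ex = (C−B)/|BC| = (0.4126,-0.9109); ey = (0.9109,0.4126)
P = B + -2.26·ex + 1.16·ey = (0.9375,4.3644)

0.94 4.36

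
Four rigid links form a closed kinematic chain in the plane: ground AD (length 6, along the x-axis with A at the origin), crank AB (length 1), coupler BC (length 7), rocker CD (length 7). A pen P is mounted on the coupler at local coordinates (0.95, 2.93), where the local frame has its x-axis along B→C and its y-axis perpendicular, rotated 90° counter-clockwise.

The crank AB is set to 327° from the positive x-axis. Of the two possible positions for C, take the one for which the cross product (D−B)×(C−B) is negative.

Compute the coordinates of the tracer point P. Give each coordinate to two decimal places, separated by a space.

A=(0,0), D=(6.00,0)
B = A + 1.00·(cos327°, sin327°) = (0.8387, -0.5446)
|BD| = 5.1900
circle(B,7.00) ∩ circle(D,7.00): a=2.5950, h=6.5012
  candidates: C₊=(2.7371,6.1930) cross=33.741; C₋=(4.1016,-6.7377) cross=-33.741
  mode - wants cross < 0 → take C=(4.1016,-6.7377) (cross=-33.741)
ex = (C−B)/|BC| = (0.4661,-0.8847); ey = (0.8847,0.4661)
P = B + 0.95·ex + 2.93·ey = (3.8737,-0.0194)

3.87 -0.02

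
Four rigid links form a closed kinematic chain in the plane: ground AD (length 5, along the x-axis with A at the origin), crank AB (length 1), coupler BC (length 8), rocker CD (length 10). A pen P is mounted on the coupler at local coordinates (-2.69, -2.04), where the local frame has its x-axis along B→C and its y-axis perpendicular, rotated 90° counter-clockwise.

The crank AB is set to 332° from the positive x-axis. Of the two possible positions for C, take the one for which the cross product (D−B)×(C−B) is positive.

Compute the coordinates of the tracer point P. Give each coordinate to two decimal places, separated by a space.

3.81 -2.15

A=(0,0), D=(5.00,0)
B = A + 1.00·(cos332°, sin332°) = (0.8829, -0.4695)
|BD| = 4.1437
circle(B,8.00) ∩ circle(D,10.00): a=-2.2720, h=7.6706
  candidates: C₊=(-2.2435,6.8943) cross=31.785; C₋=(-0.5054,-8.3481) cross=-31.785
  mode + wants cross > 0 → take C=(-2.2435,6.8943) (cross=31.785)
ex = (C−B)/|BC| = (-0.3908,0.9205); ey = (-0.9205,-0.3908)
P = B + -2.69·ex + -2.04·ey = (3.8120,-2.1483)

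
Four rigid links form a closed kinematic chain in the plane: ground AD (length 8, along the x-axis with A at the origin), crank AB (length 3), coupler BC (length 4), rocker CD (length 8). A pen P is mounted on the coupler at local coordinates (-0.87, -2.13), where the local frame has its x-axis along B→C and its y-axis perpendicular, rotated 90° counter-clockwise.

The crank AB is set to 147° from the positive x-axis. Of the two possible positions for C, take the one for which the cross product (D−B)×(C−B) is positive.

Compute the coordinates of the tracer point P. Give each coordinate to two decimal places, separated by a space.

-2.16 -0.64

A=(0,0), D=(8.00,0)
B = A + 3.00·(cos147°, sin147°) = (-2.5160, 1.6339)
|BD| = 10.6422
circle(B,4.00) ∩ circle(D,8.00): a=3.0659, h=2.5691
  candidates: C₊=(0.9080,3.7018) cross=27.341; C₋=(0.1191,-1.3754) cross=-27.341
  mode + wants cross > 0 → take C=(0.9080,3.7018) (cross=27.341)
ex = (C−B)/|BC| = (0.8560,0.5170); ey = (-0.5170,0.8560)
P = B + -0.87·ex + -2.13·ey = (-2.1596,-0.6391)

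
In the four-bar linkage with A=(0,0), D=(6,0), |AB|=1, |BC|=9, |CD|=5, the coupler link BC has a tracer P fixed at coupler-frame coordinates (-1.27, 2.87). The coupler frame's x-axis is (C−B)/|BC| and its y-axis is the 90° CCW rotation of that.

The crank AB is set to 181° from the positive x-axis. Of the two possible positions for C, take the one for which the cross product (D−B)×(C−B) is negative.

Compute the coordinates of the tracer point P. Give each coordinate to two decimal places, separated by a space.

A=(0,0), D=(6.00,0)
B = A + 1.00·(cos181°, sin181°) = (-0.9998, -0.0175)
|BD| = 6.9999
circle(B,9.00) ∩ circle(D,5.00): a=7.5000, h=4.9749
  candidates: C₊=(6.4877,4.9762) cross=34.824; C₋=(6.5125,-4.9737) cross=-34.824
  mode - wants cross < 0 → take C=(6.5125,-4.9737) (cross=-34.824)
ex = (C−B)/|BC| = (0.8347,-0.5507); ey = (0.5507,0.8347)
P = B + -1.27·ex + 2.87·ey = (-0.4794,3.0775)

-0.48 3.08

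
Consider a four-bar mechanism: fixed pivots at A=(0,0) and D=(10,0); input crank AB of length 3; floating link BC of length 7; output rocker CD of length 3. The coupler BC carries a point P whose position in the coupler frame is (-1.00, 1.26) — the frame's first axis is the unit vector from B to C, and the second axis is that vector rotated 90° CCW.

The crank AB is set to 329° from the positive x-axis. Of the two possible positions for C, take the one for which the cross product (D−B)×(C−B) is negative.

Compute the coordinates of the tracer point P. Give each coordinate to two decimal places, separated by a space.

A=(0,0), D=(10.00,0)
B = A + 3.00·(cos329°, sin329°) = (2.5715, -1.5451)
|BD| = 7.5875
circle(B,7.00) ∩ circle(D,3.00): a=6.4297, h=2.7676
  candidates: C₊=(8.3028,2.4738) cross=20.999; C₋=(9.4300,-2.9454) cross=-20.999
  mode - wants cross < 0 → take C=(9.4300,-2.9454) (cross=-20.999)
ex = (C−B)/|BC| = (0.9798,-0.2000); ey = (0.2000,0.9798)
P = B + -1.00·ex + 1.26·ey = (1.8438,-0.1105)

1.84 -0.11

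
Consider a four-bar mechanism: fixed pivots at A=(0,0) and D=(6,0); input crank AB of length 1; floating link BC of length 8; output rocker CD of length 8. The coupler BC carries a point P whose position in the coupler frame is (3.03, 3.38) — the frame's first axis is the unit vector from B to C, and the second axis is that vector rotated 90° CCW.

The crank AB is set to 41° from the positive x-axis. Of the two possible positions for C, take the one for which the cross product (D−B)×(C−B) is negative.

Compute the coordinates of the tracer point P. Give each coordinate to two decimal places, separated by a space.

A=(0,0), D=(6.00,0)
B = A + 1.00·(cos41°, sin41°) = (0.7547, 0.6561)
|BD| = 5.2862
circle(B,8.00) ∩ circle(D,8.00): a=2.6431, h=7.5508
  candidates: C₊=(4.3145,7.8204) cross=39.915; C₋=(2.4402,-7.1644) cross=-39.915
  mode - wants cross < 0 → take C=(2.4402,-7.1644) (cross=-39.915)
ex = (C−B)/|BC| = (0.2107,-0.9776); ey = (0.9776,0.2107)
P = B + 3.03·ex + 3.38·ey = (4.6972,-1.5938)

4.70 -1.59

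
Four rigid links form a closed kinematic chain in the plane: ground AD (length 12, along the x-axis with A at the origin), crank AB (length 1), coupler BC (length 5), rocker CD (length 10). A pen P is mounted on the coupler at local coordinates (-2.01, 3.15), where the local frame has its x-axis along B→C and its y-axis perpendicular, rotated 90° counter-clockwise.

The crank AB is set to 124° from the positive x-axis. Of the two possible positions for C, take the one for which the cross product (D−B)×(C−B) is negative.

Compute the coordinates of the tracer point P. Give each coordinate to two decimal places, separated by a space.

0.70 4.35

A=(0,0), D=(12.00,0)
B = A + 1.00·(cos124°, sin124°) = (-0.5592, 0.8290)
|BD| = 12.5865
circle(B,5.00) ∩ circle(D,10.00): a=3.3139, h=3.7441
  candidates: C₊=(2.9941,4.3467) cross=47.125; C₋=(2.5009,-3.1252) cross=-47.125
  mode - wants cross < 0 → take C=(2.5009,-3.1252) (cross=-47.125)
ex = (C−B)/|BC| = (0.6120,-0.7908); ey = (0.7908,0.6120)
P = B + -2.01·ex + 3.15·ey = (0.7018,4.3465)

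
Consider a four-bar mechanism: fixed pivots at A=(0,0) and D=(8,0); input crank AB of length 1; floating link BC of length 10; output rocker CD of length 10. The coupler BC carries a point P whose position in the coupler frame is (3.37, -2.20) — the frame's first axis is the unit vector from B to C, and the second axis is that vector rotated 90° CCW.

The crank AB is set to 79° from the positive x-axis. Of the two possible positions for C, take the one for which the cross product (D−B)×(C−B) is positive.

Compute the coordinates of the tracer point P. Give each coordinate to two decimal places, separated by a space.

3.79 2.78

A=(0,0), D=(8.00,0)
B = A + 1.00·(cos79°, sin79°) = (0.1908, 0.9816)
|BD| = 7.8706
circle(B,10.00) ∩ circle(D,10.00): a=3.9353, h=9.1931
  candidates: C₊=(5.2420,9.6121) cross=72.356; C₋=(2.9488,-8.6305) cross=-72.356
  mode + wants cross > 0 → take C=(5.2420,9.6121) (cross=72.356)
ex = (C−B)/|BC| = (0.5051,0.8631); ey = (-0.8631,0.5051)
P = B + 3.37·ex + -2.20·ey = (3.7918,2.7789)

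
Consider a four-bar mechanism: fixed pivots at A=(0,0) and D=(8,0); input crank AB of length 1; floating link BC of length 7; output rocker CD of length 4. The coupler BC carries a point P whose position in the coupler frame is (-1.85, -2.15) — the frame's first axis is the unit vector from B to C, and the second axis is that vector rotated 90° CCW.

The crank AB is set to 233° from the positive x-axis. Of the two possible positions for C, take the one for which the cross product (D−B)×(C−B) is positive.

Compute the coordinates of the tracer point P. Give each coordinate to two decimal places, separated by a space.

A=(0,0), D=(8.00,0)
B = A + 1.00·(cos233°, sin233°) = (-0.6018, -0.7986)
|BD| = 8.6388
circle(B,7.00) ∩ circle(D,4.00): a=6.2294, h=3.1929
  candidates: C₊=(5.3057,2.9565) cross=27.583; C₋=(5.8961,-3.4020) cross=-27.583
  mode + wants cross > 0 → take C=(5.3057,2.9565) (cross=27.583)
ex = (C−B)/|BC| = (0.8439,0.5364); ey = (-0.5364,0.8439)
P = B + -1.85·ex + -2.15·ey = (-1.0097,-3.6055)

-1.01 -3.61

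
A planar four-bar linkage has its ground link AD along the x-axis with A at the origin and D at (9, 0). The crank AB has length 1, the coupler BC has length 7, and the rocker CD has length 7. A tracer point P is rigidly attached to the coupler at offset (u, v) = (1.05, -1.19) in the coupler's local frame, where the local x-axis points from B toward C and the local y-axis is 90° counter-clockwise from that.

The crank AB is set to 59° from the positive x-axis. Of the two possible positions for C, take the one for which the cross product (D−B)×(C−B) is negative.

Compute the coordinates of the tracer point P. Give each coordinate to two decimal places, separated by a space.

A=(0,0), D=(9.00,0)
B = A + 1.00·(cos59°, sin59°) = (0.5150, 0.8572)
|BD| = 8.5281
circle(B,7.00) ∩ circle(D,7.00): a=4.2641, h=5.5514
  candidates: C₊=(5.3155,5.9518) cross=47.343; C₋=(4.1995,-5.0947) cross=-47.343
  mode - wants cross < 0 → take C=(4.1995,-5.0947) (cross=-47.343)
ex = (C−B)/|BC| = (0.5264,-0.8503); ey = (0.8503,0.5264)
P = B + 1.05·ex + -1.19·ey = (0.0559,-0.6620)

0.06 -0.66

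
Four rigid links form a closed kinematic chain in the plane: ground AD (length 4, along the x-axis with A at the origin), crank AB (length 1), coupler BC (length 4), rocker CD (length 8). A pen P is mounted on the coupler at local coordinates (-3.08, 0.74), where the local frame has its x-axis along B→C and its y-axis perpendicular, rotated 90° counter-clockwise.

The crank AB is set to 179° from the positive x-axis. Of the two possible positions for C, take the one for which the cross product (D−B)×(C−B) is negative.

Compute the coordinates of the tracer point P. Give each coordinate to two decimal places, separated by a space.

1.38 2.10

A=(0,0), D=(4.00,0)
B = A + 1.00·(cos179°, sin179°) = (-0.9998, 0.0175)
|BD| = 4.9999
circle(B,4.00) ∩ circle(D,8.00): a=-2.3002, h=3.2725
  candidates: C₊=(-3.2886,3.2979) cross=16.362; C₋=(-3.3114,-3.2470) cross=-16.362
  mode - wants cross < 0 → take C=(-3.3114,-3.2470) (cross=-16.362)
ex = (C−B)/|BC| = (-0.5779,-0.8161); ey = (0.8161,-0.5779)
P = B + -3.08·ex + 0.74·ey = (1.3840,2.1034)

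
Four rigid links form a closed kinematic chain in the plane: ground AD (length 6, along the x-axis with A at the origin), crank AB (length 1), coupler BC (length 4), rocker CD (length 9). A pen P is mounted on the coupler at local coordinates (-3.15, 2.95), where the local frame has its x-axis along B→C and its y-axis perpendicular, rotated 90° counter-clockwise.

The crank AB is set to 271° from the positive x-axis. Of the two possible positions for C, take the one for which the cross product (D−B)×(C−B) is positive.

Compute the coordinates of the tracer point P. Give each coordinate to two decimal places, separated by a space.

A=(0,0), D=(6.00,0)
B = A + 1.00·(cos271°, sin271°) = (0.0175, -0.9998)
|BD| = 6.0655
circle(B,4.00) ∩ circle(D,9.00): a=-2.3254, h=3.2546
  candidates: C₊=(-2.8126,1.8269) cross=19.741; C₋=(-1.7396,-4.5933) cross=-19.741
  mode + wants cross > 0 → take C=(-2.8126,1.8269) (cross=19.741)
ex = (C−B)/|BC| = (-0.7075,0.7067); ey = (-0.7067,-0.7075)
P = B + -3.15·ex + 2.95·ey = (0.1614,-5.3131)

0.16 -5.31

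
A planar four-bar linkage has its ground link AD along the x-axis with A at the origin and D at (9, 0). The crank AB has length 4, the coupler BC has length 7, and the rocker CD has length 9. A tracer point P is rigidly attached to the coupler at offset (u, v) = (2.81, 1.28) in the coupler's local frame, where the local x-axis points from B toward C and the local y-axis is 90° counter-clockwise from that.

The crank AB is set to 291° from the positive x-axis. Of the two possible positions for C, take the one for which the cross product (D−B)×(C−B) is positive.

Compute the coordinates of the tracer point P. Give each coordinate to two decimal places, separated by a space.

A=(0,0), D=(9.00,0)
B = A + 4.00·(cos291°, sin291°) = (1.4335, -3.7343)
|BD| = 8.4379
circle(B,7.00) ∩ circle(D,9.00): a=2.3227, h=6.6034
  candidates: C₊=(0.5939,3.2151) cross=55.719; C₋=(6.4388,-8.6279) cross=-55.719
  mode + wants cross > 0 → take C=(0.5939,3.2151) (cross=55.719)
ex = (C−B)/|BC| = (-0.1199,0.9928); ey = (-0.9928,-0.1199)
P = B + 2.81·ex + 1.28·ey = (-0.1743,-1.0981)

-0.17 -1.10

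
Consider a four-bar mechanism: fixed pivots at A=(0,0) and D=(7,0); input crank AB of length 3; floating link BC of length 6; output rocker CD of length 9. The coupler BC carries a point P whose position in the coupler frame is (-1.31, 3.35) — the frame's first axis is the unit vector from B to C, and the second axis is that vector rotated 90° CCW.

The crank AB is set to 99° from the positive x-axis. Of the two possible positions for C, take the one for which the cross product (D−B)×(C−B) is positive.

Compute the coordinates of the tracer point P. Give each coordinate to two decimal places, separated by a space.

A=(0,0), D=(7.00,0)
B = A + 3.00·(cos99°, sin99°) = (-0.4693, 2.9631)
|BD| = 8.0356
circle(B,6.00) ∩ circle(D,9.00): a=1.2177, h=5.8751
  candidates: C₊=(2.8290,7.9751) cross=47.210; C₋=(-1.5038,-2.9471) cross=-47.210
  mode + wants cross > 0 → take C=(2.8290,7.9751) (cross=47.210)
ex = (C−B)/|BC| = (0.5497,0.8353); ey = (-0.8353,0.5497)
P = B + -1.31·ex + 3.35·ey = (-3.9879,3.7103)

-3.99 3.71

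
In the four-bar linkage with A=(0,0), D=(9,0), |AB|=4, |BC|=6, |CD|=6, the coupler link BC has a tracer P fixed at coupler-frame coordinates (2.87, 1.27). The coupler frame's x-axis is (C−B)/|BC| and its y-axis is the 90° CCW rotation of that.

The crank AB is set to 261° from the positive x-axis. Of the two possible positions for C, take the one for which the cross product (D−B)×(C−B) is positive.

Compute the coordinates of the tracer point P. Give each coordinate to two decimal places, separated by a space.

0.13 -0.90

A=(0,0), D=(9.00,0)
B = A + 4.00·(cos261°, sin261°) = (-0.6257, -3.9508)
|BD| = 10.4050
circle(B,6.00) ∩ circle(D,6.00): a=5.2025, h=2.9890
  candidates: C₊=(3.0522,0.7898) cross=31.101; C₋=(5.3221,-4.7405) cross=-31.101
  mode + wants cross > 0 → take C=(3.0522,0.7898) (cross=31.101)
ex = (C−B)/|BC| = (0.6130,0.7901); ey = (-0.7901,0.6130)
P = B + 2.87·ex + 1.27·ey = (0.1301,-0.9047)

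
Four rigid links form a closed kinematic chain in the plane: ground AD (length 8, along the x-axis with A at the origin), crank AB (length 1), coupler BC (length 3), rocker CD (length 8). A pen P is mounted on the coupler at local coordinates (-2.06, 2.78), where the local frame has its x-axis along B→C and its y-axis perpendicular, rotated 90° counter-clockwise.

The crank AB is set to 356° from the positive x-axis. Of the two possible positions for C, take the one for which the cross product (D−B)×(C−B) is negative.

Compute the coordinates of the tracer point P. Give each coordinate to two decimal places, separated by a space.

4.03 1.61

A=(0,0), D=(8.00,0)
B = A + 1.00·(cos356°, sin356°) = (0.9976, -0.0698)
|BD| = 7.0028
circle(B,3.00) ∩ circle(D,8.00): a=-0.4256, h=2.9697
  candidates: C₊=(0.5424,2.8955) cross=20.796; C₋=(0.6015,-3.0435) cross=-20.796
  mode - wants cross < 0 → take C=(0.6015,-3.0435) (cross=-20.796)
ex = (C−B)/|BC| = (-0.1320,-0.9912); ey = (0.9912,-0.1320)
P = B + -2.06·ex + 2.78·ey = (4.0252,1.6052)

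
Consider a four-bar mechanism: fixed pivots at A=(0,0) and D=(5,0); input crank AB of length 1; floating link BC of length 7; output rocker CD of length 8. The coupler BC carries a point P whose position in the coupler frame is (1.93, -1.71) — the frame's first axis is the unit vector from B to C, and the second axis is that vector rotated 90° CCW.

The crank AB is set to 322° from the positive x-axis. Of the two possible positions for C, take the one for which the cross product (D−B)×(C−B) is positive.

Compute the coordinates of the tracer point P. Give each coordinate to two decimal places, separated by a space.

2.31 1.46

A=(0,0), D=(5.00,0)
B = A + 1.00·(cos322°, sin322°) = (0.7880, -0.6157)
|BD| = 4.2567
circle(B,7.00) ∩ circle(D,8.00): a=0.3665, h=6.9904
  candidates: C₊=(0.1396,6.3542) cross=29.756; C₋=(2.1617,-7.4796) cross=-29.756
  mode + wants cross > 0 → take C=(0.1396,6.3542) (cross=29.756)
ex = (C−B)/|BC| = (-0.0926,0.9957); ey = (-0.9957,-0.0926)
P = B + 1.93·ex + -1.71·ey = (2.3119,1.4644)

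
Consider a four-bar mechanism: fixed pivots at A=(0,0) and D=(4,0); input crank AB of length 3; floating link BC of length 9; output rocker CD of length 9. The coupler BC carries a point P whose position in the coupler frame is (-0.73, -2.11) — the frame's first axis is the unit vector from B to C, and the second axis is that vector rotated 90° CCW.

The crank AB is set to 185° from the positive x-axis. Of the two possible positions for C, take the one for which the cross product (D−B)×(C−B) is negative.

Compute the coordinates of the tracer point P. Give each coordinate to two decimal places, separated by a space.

A=(0,0), D=(4.00,0)
B = A + 3.00·(cos185°, sin185°) = (-2.9886, -0.2615)
|BD| = 6.9935
circle(B,9.00) ∩ circle(D,9.00): a=3.4967, h=8.2929
  candidates: C₊=(0.1957,8.1564) cross=57.996; C₋=(0.8158,-8.4179) cross=-57.996
  mode - wants cross < 0 → take C=(0.8158,-8.4179) (cross=-57.996)
ex = (C−B)/|BC| = (0.4227,-0.9063); ey = (0.9063,0.4227)
P = B + -0.73·ex + -2.11·ey = (-5.2094,-0.4918)

-5.21 -0.49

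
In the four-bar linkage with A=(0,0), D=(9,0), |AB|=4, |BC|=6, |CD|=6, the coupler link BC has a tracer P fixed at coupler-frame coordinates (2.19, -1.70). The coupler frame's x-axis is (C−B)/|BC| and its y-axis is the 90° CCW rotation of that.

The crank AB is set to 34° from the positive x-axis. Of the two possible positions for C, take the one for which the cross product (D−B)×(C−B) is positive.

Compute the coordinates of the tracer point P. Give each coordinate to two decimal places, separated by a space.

A=(0,0), D=(9.00,0)
B = A + 4.00·(cos34°, sin34°) = (3.3162, 2.2368)
|BD| = 6.1081
circle(B,6.00) ∩ circle(D,6.00): a=3.0541, h=5.1646
  candidates: C₊=(8.0493,5.9242) cross=31.546; C₋=(4.2668,-3.6874) cross=-31.546
  mode + wants cross > 0 → take C=(8.0493,5.9242) (cross=31.546)
ex = (C−B)/|BC| = (0.7889,0.6146); ey = (-0.6146,0.7889)
P = B + 2.19·ex + -1.70·ey = (6.0885,2.2416)

6.09 2.24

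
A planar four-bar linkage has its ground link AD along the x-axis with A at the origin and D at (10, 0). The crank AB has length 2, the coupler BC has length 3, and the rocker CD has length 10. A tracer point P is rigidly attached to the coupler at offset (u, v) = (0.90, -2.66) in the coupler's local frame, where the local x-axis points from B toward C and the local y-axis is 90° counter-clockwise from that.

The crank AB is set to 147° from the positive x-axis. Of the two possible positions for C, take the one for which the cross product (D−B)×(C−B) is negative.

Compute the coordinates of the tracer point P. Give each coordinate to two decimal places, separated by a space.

A=(0,0), D=(10.00,0)
B = A + 2.00·(cos147°, sin147°) = (-1.6773, 1.0893)
|BD| = 11.7280
circle(B,3.00) ∩ circle(D,10.00): a=1.9844, h=2.2499
  candidates: C₊=(0.5075,3.1451) cross=26.387; C₋=(0.0895,-1.3352) cross=-26.387
  mode - wants cross < 0 → take C=(0.0895,-1.3352) (cross=-26.387)
ex = (C−B)/|BC| = (0.5890,-0.8082); ey = (0.8082,0.5890)
P = B + 0.90·ex + -2.66·ey = (-3.2970,-1.2047)

-3.30 -1.20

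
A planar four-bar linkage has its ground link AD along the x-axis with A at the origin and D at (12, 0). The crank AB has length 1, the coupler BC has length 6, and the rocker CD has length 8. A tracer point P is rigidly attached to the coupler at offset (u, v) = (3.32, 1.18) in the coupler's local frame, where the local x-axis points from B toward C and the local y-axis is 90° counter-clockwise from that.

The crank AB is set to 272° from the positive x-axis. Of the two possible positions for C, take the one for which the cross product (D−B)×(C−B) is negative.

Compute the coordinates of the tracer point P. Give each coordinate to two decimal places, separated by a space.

A=(0,0), D=(12.00,0)
B = A + 1.00·(cos272°, sin272°) = (0.0349, -0.9994)
|BD| = 12.0068
circle(B,6.00) ∩ circle(D,8.00): a=4.8374, h=3.5496
  candidates: C₊=(4.5600,2.9406) cross=42.619; C₋=(5.1509,-4.1341) cross=-42.619
  mode - wants cross < 0 → take C=(5.1509,-4.1341) (cross=-42.619)
ex = (C−B)/|BC| = (0.8527,-0.5224); ey = (0.5224,0.8527)
P = B + 3.32·ex + 1.18·ey = (3.4823,-1.7277)

3.48 -1.73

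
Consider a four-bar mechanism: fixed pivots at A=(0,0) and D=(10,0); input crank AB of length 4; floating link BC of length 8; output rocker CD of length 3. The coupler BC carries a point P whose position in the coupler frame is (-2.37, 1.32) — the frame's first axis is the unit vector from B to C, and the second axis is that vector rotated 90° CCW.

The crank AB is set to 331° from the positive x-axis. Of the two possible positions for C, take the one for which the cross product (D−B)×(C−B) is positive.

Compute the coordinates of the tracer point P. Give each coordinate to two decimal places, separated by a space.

0.82 -2.36

A=(0,0), D=(10.00,0)
B = A + 4.00·(cos331°, sin331°) = (3.4985, -1.9392)
|BD| = 6.7846
circle(B,8.00) ∩ circle(D,3.00): a=7.4456, h=2.9263
  candidates: C₊=(9.7970,2.9931) cross=19.853; C₋=(11.4699,-2.6152) cross=-19.853
  mode + wants cross > 0 → take C=(9.7970,2.9931) (cross=19.853)
ex = (C−B)/|BC| = (0.7873,0.6165); ey = (-0.6165,0.7873)
P = B + -2.37·ex + 1.32·ey = (0.8187,-2.3612)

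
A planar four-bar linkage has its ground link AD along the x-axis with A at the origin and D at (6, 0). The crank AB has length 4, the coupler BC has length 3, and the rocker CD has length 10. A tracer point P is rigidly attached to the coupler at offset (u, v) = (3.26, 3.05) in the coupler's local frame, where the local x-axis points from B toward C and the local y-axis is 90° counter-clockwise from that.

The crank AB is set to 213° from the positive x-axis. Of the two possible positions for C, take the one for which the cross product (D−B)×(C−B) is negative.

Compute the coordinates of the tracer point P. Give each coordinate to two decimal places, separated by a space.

A=(0,0), D=(6.00,0)
B = A + 4.00·(cos213°, sin213°) = (-3.3547, -2.1786)
|BD| = 9.6050
circle(B,3.00) ∩ circle(D,10.00): a=0.0654, h=2.9993
  candidates: C₊=(-3.9713,0.7574) cross=28.808; C₋=(-2.6107,-5.0848) cross=-28.808
  mode - wants cross < 0 → take C=(-2.6107,-5.0848) (cross=-28.808)
ex = (C−B)/|BC| = (0.2480,-0.9688); ey = (0.9688,0.2480)
P = B + 3.26·ex + 3.05·ey = (0.4085,-4.5804)

0.41 -4.58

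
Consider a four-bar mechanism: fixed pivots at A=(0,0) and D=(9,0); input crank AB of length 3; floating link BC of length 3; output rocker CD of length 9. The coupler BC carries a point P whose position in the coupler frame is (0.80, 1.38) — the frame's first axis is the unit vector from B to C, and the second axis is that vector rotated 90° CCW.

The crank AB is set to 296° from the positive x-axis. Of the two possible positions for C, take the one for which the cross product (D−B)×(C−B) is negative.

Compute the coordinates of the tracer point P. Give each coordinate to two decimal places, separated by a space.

2.84 -3.17

A=(0,0), D=(9.00,0)
B = A + 3.00·(cos296°, sin296°) = (1.3151, -2.6964)
|BD| = 8.1442
circle(B,3.00) ∩ circle(D,9.00): a=-0.3482, h=2.9797
  candidates: C₊=(-0.0000,-0.0000) cross=24.267; C₋=(1.9731,-5.6233) cross=-24.267
  mode - wants cross < 0 → take C=(1.9731,-5.6233) (cross=-24.267)
ex = (C−B)/|BC| = (0.2193,-0.9757); ey = (0.9757,0.2193)
P = B + 0.80·ex + 1.38·ey = (2.8370,-3.1743)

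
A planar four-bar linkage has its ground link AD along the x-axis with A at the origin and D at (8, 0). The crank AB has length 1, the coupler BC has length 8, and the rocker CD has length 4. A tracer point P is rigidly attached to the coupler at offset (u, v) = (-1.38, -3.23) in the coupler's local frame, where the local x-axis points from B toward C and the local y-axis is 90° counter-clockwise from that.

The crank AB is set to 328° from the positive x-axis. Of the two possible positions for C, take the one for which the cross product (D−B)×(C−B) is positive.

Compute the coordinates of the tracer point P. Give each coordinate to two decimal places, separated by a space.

1.52 -3.98

A=(0,0), D=(8.00,0)
B = A + 1.00·(cos328°, sin328°) = (0.8480, -0.5299)
|BD| = 7.1716
circle(B,8.00) ∩ circle(D,4.00): a=6.9323, h=3.9928
  candidates: C₊=(7.4664,3.9642) cross=28.635; C₋=(8.0565,-3.9996) cross=-28.635
  mode + wants cross > 0 → take C=(7.4664,3.9642) (cross=28.635)
ex = (C−B)/|BC| = (0.8273,0.5618); ey = (-0.5618,0.8273)
P = B + -1.38·ex + -3.23·ey = (1.5209,-3.9773)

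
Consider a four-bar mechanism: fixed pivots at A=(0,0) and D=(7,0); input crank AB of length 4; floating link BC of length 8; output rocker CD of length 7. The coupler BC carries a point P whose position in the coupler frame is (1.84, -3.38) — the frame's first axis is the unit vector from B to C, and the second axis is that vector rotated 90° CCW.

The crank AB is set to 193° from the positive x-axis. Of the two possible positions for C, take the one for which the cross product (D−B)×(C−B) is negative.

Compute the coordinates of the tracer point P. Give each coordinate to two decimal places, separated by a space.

A=(0,0), D=(7.00,0)
B = A + 4.00·(cos193°, sin193°) = (-3.8975, -0.8998)
|BD| = 10.9346
circle(B,8.00) ∩ circle(D,7.00): a=6.1532, h=5.1126
  candidates: C₊=(1.8141,4.7018) cross=55.904; C₋=(2.6555,-5.4887) cross=-55.904
  mode - wants cross < 0 → take C=(2.6555,-5.4887) (cross=-55.904)
ex = (C−B)/|BC| = (0.8191,-0.5736); ey = (0.5736,0.8191)
P = B + 1.84·ex + -3.38·ey = (-4.3291,-4.7239)

-4.33 -4.72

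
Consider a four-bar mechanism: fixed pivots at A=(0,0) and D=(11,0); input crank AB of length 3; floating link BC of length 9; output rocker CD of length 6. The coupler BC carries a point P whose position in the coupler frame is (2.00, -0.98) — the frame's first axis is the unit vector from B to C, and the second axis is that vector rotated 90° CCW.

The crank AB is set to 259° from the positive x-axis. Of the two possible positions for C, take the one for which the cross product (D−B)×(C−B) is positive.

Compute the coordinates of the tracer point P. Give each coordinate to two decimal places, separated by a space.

1.55 -2.28

A=(0,0), D=(11.00,0)
B = A + 3.00·(cos259°, sin259°) = (-0.5724, -2.9449)
|BD| = 11.9412
circle(B,9.00) ∩ circle(D,6.00): a=7.8548, h=4.3933
  candidates: C₊=(5.9564,3.2499) cross=52.462; C₋=(8.1233,-5.2654) cross=-52.462
  mode + wants cross > 0 → take C=(5.9564,3.2499) (cross=52.462)
ex = (C−B)/|BC| = (0.7254,0.6883); ey = (-0.6883,0.7254)
P = B + 2.00·ex + -0.98·ey = (1.5530,-2.2792)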